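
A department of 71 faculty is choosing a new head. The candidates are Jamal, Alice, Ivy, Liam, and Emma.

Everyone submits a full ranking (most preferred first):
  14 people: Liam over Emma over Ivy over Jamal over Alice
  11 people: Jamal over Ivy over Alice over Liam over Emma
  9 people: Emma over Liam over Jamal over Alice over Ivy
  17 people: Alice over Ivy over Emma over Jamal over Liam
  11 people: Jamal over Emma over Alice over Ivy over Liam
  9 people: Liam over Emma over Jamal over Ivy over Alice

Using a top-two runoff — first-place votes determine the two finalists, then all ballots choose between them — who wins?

Round 1 first-place votes: Jamal 22, Alice 17, Ivy 0, Liam 23, Emma 9. Liam and Jamal advance.
Runoff: Liam is ranked above Jamal on 32 ballots, Jamal above Liam on 39.

Jamal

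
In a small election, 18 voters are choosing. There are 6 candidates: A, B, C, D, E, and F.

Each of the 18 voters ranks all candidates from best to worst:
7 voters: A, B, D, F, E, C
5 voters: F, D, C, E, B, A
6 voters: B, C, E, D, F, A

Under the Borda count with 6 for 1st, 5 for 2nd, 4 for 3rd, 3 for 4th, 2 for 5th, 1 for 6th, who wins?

A: 7×6 + 5×1 + 6×1 = 53
B: 7×5 + 5×2 + 6×6 = 81
C: 7×1 + 5×4 + 6×5 = 57
D: 7×4 + 5×5 + 6×3 = 71
E: 7×2 + 5×3 + 6×4 = 53
F: 7×3 + 5×6 + 6×2 = 63

B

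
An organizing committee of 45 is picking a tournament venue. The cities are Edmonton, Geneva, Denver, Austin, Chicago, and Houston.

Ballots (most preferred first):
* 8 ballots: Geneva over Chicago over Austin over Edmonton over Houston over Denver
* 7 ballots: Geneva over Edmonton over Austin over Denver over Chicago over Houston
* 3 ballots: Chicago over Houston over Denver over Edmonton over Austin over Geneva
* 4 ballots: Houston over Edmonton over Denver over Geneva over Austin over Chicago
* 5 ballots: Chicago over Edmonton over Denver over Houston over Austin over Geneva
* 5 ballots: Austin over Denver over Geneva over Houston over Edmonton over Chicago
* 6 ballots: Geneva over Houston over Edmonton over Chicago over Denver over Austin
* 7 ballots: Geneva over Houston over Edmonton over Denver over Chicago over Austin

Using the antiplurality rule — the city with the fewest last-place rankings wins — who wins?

Last-place votes: Edmonton 0, Geneva 8, Denver 8, Austin 13, Chicago 9, Houston 7.

Edmonton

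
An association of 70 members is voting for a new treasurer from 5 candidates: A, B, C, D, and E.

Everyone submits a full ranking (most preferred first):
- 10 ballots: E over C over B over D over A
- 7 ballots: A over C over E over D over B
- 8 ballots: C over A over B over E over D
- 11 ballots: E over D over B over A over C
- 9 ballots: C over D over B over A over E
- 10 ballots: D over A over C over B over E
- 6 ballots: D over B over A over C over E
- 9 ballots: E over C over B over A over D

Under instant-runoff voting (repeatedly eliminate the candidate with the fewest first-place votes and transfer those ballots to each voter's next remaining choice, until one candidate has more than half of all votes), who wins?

Round 1: A 7, B 0, C 17, D 16, E 30. B eliminated.
Round 2: A 7, C 17, D 16, E 30. A eliminated.
Round 3: C 24, D 16, E 30. D eliminated.
Round 4: C 40, E 30. C has a majority (≥36).

C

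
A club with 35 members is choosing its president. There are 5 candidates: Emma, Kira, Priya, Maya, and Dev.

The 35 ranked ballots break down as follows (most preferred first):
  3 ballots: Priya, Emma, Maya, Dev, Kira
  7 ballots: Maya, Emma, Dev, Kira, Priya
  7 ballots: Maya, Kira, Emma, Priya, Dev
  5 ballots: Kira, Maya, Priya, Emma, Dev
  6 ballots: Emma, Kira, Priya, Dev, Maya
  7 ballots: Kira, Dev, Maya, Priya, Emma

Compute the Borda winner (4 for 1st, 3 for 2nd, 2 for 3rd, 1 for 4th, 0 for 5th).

Emma: 3×3 + 7×3 + 7×2 + 5×1 + 6×4 + 7×0 = 73
Kira: 3×0 + 7×1 + 7×3 + 5×4 + 6×3 + 7×4 = 94
Priya: 3×4 + 7×0 + 7×1 + 5×2 + 6×2 + 7×1 = 48
Maya: 3×2 + 7×4 + 7×4 + 5×3 + 6×0 + 7×2 = 91
Dev: 3×1 + 7×2 + 7×0 + 5×0 + 6×1 + 7×3 = 44

Kira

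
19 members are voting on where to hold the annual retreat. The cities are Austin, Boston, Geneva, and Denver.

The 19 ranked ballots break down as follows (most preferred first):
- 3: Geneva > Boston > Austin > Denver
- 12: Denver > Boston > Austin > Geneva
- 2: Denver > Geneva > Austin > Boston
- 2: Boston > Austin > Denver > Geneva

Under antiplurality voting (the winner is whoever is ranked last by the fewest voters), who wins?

Last-place votes: Austin 0, Boston 2, Geneva 14, Denver 3.

Austin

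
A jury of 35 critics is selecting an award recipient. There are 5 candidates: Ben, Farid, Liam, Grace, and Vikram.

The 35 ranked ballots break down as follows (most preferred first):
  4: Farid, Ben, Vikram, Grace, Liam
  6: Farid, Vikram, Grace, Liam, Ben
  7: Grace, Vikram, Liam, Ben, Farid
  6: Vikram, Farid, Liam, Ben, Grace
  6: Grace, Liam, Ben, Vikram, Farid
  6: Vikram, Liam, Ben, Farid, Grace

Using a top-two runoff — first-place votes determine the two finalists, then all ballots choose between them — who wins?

Vikram

Round 1 first-place votes: Ben 0, Farid 10, Liam 0, Grace 13, Vikram 12. Grace and Vikram advance.
Runoff: Grace is ranked above Vikram on 13 ballots, Vikram above Grace on 22.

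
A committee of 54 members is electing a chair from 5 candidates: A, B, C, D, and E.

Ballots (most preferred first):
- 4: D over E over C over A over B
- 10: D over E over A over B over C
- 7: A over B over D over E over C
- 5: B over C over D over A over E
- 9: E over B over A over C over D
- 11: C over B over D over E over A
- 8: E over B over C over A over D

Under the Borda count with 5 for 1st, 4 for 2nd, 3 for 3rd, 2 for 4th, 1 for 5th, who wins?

B

A: 4×2 + 10×3 + 7×5 + 5×2 + 9×3 + 11×1 + 8×2 = 137
B: 4×1 + 10×2 + 7×4 + 5×5 + 9×4 + 11×4 + 8×4 = 189
C: 4×3 + 10×1 + 7×1 + 5×4 + 9×2 + 11×5 + 8×3 = 146
D: 4×5 + 10×5 + 7×3 + 5×3 + 9×1 + 11×3 + 8×1 = 156
E: 4×4 + 10×4 + 7×2 + 5×1 + 9×5 + 11×2 + 8×5 = 182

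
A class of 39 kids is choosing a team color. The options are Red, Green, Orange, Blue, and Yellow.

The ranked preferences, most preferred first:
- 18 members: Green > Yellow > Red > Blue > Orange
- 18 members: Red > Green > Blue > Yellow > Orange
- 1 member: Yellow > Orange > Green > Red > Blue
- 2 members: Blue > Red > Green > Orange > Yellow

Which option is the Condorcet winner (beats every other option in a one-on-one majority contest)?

Red

Red vs Green: 20–19
Red vs Orange: 38–1
Red vs Blue: 37–2
Red vs Yellow: 20–19
Red beats every other option.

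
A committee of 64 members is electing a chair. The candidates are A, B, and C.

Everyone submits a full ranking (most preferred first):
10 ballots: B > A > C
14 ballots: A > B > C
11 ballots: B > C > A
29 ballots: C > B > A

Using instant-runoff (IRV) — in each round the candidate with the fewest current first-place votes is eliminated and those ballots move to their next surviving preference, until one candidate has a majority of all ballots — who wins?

Round 1: A 14, B 21, C 29. A eliminated.
Round 2: B 35, C 29. B has a majority (≥33).

B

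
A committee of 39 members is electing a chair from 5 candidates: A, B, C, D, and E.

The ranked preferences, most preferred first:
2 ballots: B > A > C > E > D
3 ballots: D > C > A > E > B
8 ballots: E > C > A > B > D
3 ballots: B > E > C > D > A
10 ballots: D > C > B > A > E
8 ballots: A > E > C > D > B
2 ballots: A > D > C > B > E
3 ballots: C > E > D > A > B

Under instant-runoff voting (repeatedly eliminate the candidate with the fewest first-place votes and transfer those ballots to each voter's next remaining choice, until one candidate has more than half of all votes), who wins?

Round 1: A 10, B 5, C 3, D 13, E 8. C eliminated.
Round 2: A 10, B 5, D 13, E 11. B eliminated.
Round 3: A 12, D 13, E 14. A eliminated.
Round 4: D 15, E 24. E has a majority (≥20).

E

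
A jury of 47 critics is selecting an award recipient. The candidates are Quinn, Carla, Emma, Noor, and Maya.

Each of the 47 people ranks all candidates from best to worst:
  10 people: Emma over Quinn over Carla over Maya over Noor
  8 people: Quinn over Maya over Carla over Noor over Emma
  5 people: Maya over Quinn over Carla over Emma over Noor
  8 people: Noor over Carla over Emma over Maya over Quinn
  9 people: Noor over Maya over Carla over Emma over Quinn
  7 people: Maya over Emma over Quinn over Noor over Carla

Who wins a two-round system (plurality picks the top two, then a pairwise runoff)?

Maya

Round 1 first-place votes: Quinn 8, Carla 0, Emma 10, Noor 17, Maya 12. Noor and Maya advance.
Runoff: Noor is ranked above Maya on 17 ballots, Maya above Noor on 30.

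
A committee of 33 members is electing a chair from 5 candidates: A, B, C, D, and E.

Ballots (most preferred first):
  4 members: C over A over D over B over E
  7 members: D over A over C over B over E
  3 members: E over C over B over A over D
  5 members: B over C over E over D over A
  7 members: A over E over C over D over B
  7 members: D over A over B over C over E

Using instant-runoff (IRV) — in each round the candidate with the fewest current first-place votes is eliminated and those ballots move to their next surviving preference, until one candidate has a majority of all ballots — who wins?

C

Round 1: A 7, B 5, C 4, D 14, E 3. E eliminated.
Round 2: A 7, B 5, C 7, D 14. B eliminated.
Round 3: A 7, C 12, D 14. A eliminated.
Round 4: C 19, D 14. C has a majority (≥17).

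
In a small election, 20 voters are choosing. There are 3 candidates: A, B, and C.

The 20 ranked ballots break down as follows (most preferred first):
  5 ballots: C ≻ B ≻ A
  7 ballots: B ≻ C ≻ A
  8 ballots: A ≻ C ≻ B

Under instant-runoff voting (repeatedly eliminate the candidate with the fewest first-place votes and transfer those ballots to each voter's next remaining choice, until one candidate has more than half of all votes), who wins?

Round 1: A 8, B 7, C 5. C eliminated.
Round 2: A 8, B 12. B has a majority (≥11).

B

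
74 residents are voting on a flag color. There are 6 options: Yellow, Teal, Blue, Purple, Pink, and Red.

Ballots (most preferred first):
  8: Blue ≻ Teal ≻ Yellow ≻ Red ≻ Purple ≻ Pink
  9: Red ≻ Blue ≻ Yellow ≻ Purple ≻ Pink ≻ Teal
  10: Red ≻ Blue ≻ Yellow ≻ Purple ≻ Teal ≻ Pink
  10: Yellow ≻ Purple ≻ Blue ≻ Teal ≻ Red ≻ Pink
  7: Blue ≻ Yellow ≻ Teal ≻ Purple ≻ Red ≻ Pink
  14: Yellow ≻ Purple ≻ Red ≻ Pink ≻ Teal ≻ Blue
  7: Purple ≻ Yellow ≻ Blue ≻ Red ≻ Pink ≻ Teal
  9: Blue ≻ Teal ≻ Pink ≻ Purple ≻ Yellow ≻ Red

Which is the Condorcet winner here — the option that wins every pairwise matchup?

Blue vs Yellow: 43–31
Blue vs Teal: 60–14
Blue vs Purple: 43–31
Blue vs Pink: 60–14
Blue vs Red: 41–33
Blue beats every other option.

Blue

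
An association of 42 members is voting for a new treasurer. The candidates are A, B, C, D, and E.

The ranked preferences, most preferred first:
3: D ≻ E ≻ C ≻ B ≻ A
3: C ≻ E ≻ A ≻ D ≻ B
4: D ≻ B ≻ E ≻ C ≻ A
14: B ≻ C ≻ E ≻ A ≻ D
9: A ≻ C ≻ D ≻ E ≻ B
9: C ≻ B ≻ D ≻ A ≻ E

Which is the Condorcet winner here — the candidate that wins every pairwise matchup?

C

C vs A: 33–9
C vs B: 24–18
C vs D: 35–7
C vs E: 35–7
C beats every other candidate.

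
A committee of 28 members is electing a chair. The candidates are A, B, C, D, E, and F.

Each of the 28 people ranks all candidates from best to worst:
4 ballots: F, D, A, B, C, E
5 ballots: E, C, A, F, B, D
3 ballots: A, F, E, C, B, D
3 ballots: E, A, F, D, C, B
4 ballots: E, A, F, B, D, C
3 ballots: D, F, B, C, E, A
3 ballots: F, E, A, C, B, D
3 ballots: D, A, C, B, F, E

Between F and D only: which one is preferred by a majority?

F

F is ranked above D on 22 ballots; D above F on 6.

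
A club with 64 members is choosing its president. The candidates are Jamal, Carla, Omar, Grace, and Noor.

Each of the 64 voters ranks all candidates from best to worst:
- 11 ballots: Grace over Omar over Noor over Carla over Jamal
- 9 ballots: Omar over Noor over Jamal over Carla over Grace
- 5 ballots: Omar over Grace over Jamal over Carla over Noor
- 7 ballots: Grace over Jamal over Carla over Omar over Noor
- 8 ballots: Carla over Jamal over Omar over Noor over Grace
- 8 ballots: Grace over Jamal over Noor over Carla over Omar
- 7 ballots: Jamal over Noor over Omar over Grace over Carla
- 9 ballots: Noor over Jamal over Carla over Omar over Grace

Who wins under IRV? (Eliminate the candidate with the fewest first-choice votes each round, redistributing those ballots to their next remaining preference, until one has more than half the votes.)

Round 1: Jamal 7, Carla 8, Omar 14, Grace 26, Noor 9. Jamal eliminated.
Round 2: Carla 8, Omar 14, Grace 26, Noor 16. Carla eliminated.
Round 3: Omar 22, Grace 26, Noor 16. Noor eliminated.
Round 4: Omar 38, Grace 26. Omar has a majority (≥33).

Omar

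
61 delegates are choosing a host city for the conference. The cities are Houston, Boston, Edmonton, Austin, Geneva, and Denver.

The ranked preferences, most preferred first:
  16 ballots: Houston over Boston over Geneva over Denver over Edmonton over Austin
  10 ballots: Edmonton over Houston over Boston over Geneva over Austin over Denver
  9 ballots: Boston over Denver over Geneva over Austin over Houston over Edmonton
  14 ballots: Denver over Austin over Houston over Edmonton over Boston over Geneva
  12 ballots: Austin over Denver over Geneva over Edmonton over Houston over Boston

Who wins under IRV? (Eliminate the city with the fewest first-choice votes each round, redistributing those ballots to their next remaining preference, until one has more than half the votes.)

Denver

Round 1: Houston 16, Boston 9, Edmonton 10, Austin 12, Geneva 0, Denver 14. Geneva eliminated.
Round 2: Houston 16, Boston 9, Edmonton 10, Austin 12, Denver 14. Boston eliminated.
Round 3: Houston 16, Edmonton 10, Austin 12, Denver 23. Edmonton eliminated.
Round 4: Houston 26, Austin 12, Denver 23. Austin eliminated.
Round 5: Houston 26, Denver 35. Denver has a majority (≥31).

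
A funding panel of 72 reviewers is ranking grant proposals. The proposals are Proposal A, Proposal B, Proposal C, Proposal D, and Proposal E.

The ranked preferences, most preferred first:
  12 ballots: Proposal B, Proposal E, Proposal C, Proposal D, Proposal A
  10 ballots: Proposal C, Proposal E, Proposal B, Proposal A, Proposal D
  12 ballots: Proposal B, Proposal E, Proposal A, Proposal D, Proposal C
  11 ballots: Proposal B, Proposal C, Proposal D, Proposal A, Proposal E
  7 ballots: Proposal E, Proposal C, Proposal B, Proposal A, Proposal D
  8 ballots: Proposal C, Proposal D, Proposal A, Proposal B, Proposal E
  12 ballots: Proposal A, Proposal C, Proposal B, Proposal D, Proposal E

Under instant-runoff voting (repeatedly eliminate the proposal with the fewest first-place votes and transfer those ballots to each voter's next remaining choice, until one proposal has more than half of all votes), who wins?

Round 1: Proposal A 12, Proposal B 35, Proposal C 18, Proposal D 0, Proposal E 7. Proposal D eliminated.
Round 2: Proposal A 12, Proposal B 35, Proposal C 18, Proposal E 7. Proposal E eliminated.
Round 3: Proposal A 12, Proposal B 35, Proposal C 25. Proposal A eliminated.
Round 4: Proposal B 35, Proposal C 37. Proposal C has a majority (≥37).

Proposal C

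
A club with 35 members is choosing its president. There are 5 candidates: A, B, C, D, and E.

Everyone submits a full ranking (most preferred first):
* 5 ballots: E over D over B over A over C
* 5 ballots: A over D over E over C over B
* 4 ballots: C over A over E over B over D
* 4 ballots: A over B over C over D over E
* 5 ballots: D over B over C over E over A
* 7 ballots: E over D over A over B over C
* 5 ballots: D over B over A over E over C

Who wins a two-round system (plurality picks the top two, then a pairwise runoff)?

Round 1 first-place votes: A 9, B 0, C 4, D 10, E 12. E and D advance.
Runoff: E is ranked above D on 16 ballots, D above E on 19.

D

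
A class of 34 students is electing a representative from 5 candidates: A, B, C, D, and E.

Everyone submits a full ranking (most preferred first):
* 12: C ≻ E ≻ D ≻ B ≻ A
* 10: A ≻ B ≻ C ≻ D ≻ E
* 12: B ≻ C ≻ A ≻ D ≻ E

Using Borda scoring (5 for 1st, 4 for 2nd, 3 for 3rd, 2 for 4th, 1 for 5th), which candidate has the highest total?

A: 12×1 + 10×5 + 12×3 = 98
B: 12×2 + 10×4 + 12×5 = 124
C: 12×5 + 10×3 + 12×4 = 138
D: 12×3 + 10×2 + 12×2 = 80
E: 12×4 + 10×1 + 12×1 = 70

C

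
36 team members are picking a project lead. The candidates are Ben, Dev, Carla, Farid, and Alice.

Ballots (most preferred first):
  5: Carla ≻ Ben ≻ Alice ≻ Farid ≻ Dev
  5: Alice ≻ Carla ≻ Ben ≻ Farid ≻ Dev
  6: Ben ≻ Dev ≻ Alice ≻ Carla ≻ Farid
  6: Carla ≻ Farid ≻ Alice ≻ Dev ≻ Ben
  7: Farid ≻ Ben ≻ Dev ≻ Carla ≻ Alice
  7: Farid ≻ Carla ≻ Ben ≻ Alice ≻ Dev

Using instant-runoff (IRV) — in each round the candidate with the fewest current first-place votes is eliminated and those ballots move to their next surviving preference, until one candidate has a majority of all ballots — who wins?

Carla

Round 1: Ben 6, Dev 0, Carla 11, Farid 14, Alice 5. Dev eliminated.
Round 2: Ben 6, Carla 11, Farid 14, Alice 5. Alice eliminated.
Round 3: Ben 6, Carla 16, Farid 14. Ben eliminated.
Round 4: Carla 22, Farid 14. Carla has a majority (≥19).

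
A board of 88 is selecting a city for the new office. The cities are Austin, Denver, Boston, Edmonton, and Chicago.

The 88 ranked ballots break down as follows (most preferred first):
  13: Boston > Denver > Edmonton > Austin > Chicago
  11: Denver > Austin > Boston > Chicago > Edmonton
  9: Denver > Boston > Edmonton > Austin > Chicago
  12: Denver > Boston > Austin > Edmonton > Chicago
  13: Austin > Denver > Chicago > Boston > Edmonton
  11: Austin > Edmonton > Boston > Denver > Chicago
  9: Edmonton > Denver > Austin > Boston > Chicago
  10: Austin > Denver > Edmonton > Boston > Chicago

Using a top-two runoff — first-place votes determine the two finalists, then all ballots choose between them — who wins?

Round 1 first-place votes: Austin 34, Denver 32, Boston 13, Edmonton 9, Chicago 0. Austin and Denver advance.
Runoff: Austin is ranked above Denver on 34 ballots, Denver above Austin on 54.

Denver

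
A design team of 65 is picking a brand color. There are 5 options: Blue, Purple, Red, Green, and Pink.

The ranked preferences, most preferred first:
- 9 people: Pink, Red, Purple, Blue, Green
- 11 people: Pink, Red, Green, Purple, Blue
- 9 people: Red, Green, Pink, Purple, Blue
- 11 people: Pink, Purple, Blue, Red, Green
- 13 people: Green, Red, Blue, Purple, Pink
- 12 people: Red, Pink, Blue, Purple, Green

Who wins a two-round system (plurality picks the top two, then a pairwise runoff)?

Round 1 first-place votes: Blue 0, Purple 0, Red 21, Green 13, Pink 31. Pink and Red advance.
Runoff: Pink is ranked above Red on 31 ballots, Red above Pink on 34.

Red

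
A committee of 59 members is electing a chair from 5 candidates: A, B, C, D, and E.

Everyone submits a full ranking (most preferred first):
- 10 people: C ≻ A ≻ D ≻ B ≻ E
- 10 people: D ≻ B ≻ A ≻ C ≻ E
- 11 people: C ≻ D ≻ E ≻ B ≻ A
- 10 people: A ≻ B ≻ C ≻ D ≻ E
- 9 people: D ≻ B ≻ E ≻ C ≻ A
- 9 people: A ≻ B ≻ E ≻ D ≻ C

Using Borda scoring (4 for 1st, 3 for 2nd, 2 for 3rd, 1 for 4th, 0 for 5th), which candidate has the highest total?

D

A: 10×3 + 10×2 + 11×0 + 10×4 + 9×0 + 9×4 = 126
B: 10×1 + 10×3 + 11×1 + 10×3 + 9×3 + 9×3 = 135
C: 10×4 + 10×1 + 11×4 + 10×2 + 9×1 + 9×0 = 123
D: 10×2 + 10×4 + 11×3 + 10×1 + 9×4 + 9×1 = 148
E: 10×0 + 10×0 + 11×2 + 10×0 + 9×2 + 9×2 = 58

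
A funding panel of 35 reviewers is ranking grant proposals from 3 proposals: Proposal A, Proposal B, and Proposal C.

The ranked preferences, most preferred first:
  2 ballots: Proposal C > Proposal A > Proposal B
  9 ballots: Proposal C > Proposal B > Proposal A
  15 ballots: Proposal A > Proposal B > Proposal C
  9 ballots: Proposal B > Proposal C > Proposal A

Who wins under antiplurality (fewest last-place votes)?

Last-place votes: Proposal A 18, Proposal B 2, Proposal C 15.

Proposal B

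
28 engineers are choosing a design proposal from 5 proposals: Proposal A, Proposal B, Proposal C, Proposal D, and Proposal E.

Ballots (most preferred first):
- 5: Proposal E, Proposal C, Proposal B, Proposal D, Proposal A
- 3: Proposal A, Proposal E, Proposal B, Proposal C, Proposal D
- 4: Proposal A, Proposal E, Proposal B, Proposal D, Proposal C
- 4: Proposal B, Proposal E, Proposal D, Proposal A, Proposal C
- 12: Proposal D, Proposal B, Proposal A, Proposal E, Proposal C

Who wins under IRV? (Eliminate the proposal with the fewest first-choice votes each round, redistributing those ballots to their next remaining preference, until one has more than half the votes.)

Proposal E

Round 1: Proposal A 7, Proposal B 4, Proposal C 0, Proposal D 12, Proposal E 5. Proposal C eliminated.
Round 2: Proposal A 7, Proposal B 4, Proposal D 12, Proposal E 5. Proposal B eliminated.
Round 3: Proposal A 7, Proposal D 12, Proposal E 9. Proposal A eliminated.
Round 4: Proposal D 12, Proposal E 16. Proposal E has a majority (≥15).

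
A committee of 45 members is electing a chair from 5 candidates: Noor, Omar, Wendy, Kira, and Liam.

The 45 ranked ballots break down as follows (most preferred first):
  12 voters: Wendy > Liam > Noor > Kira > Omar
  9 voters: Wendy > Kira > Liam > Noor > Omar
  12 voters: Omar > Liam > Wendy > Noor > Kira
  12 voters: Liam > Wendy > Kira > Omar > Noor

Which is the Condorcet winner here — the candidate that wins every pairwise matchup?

Liam

Liam vs Noor: 45–0
Liam vs Omar: 33–12
Liam vs Wendy: 24–21
Liam vs Kira: 36–9
Liam beats every other candidate.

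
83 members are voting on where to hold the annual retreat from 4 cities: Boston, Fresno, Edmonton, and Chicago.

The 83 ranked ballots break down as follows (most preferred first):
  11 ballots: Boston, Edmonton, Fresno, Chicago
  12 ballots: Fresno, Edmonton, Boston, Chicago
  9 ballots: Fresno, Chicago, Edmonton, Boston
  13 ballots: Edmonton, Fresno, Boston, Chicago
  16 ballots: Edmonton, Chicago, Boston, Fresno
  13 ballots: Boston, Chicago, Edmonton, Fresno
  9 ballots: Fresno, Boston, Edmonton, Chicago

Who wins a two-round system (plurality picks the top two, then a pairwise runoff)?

Edmonton

Round 1 first-place votes: Boston 24, Fresno 30, Edmonton 29, Chicago 0. Fresno and Edmonton advance.
Runoff: Fresno is ranked above Edmonton on 30 ballots, Edmonton above Fresno on 53.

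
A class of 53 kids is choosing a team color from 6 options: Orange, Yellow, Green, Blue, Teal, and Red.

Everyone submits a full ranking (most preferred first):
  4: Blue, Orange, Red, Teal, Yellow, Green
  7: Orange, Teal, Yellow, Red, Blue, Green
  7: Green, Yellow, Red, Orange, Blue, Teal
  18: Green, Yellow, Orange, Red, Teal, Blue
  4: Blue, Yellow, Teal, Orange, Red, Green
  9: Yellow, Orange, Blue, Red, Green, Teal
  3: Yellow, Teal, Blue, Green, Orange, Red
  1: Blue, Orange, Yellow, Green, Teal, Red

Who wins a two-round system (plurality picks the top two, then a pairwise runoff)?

Round 1 first-place votes: Orange 7, Yellow 12, Green 25, Blue 9, Teal 0, Red 0. Green and Yellow advance.
Runoff: Green is ranked above Yellow on 25 ballots, Yellow above Green on 28.

Yellow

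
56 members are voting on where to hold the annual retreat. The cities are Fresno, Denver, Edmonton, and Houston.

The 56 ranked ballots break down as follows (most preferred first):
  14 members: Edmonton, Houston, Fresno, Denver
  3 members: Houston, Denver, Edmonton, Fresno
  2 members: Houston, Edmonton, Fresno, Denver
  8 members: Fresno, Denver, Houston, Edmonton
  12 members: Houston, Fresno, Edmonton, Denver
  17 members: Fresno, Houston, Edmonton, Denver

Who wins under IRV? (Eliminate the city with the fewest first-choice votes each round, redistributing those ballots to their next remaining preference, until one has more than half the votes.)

Round 1: Fresno 25, Denver 0, Edmonton 14, Houston 17. Denver eliminated.
Round 2: Fresno 25, Edmonton 14, Houston 17. Edmonton eliminated.
Round 3: Fresno 25, Houston 31. Houston has a majority (≥29).

Houston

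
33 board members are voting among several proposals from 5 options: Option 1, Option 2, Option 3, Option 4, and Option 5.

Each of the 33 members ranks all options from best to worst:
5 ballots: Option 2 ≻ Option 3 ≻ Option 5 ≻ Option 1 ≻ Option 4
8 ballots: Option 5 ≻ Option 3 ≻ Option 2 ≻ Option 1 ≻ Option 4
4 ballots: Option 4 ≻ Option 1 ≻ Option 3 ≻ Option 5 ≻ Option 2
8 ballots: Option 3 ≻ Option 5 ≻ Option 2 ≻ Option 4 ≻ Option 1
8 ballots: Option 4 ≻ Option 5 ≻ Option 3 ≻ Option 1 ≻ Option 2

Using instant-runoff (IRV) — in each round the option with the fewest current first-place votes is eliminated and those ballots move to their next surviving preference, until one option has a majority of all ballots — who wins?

Option 3

Round 1: Option 1 0, Option 2 5, Option 3 8, Option 4 12, Option 5 8. Option 1 eliminated.
Round 2: Option 2 5, Option 3 8, Option 4 12, Option 5 8. Option 2 eliminated.
Round 3: Option 3 13, Option 4 12, Option 5 8. Option 5 eliminated.
Round 4: Option 3 21, Option 4 12. Option 3 has a majority (≥17).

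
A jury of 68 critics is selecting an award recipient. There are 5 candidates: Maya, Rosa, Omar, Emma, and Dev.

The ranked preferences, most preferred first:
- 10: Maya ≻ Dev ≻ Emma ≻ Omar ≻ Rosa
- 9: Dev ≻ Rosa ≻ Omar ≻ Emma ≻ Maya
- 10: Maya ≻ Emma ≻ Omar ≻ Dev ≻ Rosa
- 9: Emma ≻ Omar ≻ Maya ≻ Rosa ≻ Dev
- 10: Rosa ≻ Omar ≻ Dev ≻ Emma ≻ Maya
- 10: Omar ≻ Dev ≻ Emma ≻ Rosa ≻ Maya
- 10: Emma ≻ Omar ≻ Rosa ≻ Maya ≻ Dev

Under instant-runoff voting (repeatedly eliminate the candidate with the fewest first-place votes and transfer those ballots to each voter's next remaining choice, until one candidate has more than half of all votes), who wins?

Emma

Round 1: Maya 20, Rosa 10, Omar 10, Emma 19, Dev 9. Dev eliminated.
Round 2: Maya 20, Rosa 19, Omar 10, Emma 19. Omar eliminated.
Round 3: Maya 20, Rosa 19, Emma 29. Rosa eliminated.
Round 4: Maya 20, Emma 48. Emma has a majority (≥35).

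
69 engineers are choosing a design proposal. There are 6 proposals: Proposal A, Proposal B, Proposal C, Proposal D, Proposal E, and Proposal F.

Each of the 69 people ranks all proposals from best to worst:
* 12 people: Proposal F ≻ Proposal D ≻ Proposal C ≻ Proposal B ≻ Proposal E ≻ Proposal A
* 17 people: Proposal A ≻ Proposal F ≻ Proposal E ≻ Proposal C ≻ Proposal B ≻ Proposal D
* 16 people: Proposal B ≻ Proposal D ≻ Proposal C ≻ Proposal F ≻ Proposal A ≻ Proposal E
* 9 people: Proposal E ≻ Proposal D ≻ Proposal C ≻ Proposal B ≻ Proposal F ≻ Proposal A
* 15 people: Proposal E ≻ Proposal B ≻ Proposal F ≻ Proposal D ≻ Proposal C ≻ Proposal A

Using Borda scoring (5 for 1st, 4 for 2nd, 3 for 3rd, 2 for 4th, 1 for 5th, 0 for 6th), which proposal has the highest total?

Proposal A: 12×0 + 17×5 + 16×1 + 9×0 + 15×0 = 101
Proposal B: 12×2 + 17×1 + 16×5 + 9×2 + 15×4 = 199
Proposal C: 12×3 + 17×2 + 16×3 + 9×3 + 15×1 = 160
Proposal D: 12×4 + 17×0 + 16×4 + 9×4 + 15×2 = 178
Proposal E: 12×1 + 17×3 + 16×0 + 9×5 + 15×5 = 183
Proposal F: 12×5 + 17×4 + 16×2 + 9×1 + 15×3 = 214

Proposal F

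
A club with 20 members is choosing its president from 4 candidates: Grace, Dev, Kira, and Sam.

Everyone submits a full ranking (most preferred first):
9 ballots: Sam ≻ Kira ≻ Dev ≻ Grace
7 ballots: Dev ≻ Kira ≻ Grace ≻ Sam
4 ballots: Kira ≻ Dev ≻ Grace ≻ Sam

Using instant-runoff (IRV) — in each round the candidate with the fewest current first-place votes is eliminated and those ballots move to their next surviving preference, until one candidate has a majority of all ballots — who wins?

Dev

Round 1: Grace 0, Dev 7, Kira 4, Sam 9. Grace eliminated.
Round 2: Dev 7, Kira 4, Sam 9. Kira eliminated.
Round 3: Dev 11, Sam 9. Dev has a majority (≥11).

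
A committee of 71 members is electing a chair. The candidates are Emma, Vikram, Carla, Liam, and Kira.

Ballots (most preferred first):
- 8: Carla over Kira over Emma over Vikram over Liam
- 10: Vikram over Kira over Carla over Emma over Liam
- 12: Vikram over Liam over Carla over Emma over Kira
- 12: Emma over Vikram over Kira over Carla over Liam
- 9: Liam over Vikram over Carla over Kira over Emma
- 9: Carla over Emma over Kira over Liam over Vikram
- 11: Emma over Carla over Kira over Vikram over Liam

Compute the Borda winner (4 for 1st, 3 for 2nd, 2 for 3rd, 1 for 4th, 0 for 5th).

Emma: 8×2 + 10×1 + 12×1 + 12×4 + 9×0 + 9×3 + 11×4 = 157
Vikram: 8×1 + 10×4 + 12×4 + 12×3 + 9×3 + 9×0 + 11×1 = 170
Carla: 8×4 + 10×2 + 12×2 + 12×1 + 9×2 + 9×4 + 11×3 = 175
Liam: 8×0 + 10×0 + 12×3 + 12×0 + 9×4 + 9×1 + 11×0 = 81
Kira: 8×3 + 10×3 + 12×0 + 12×2 + 9×1 + 9×2 + 11×2 = 127

Carla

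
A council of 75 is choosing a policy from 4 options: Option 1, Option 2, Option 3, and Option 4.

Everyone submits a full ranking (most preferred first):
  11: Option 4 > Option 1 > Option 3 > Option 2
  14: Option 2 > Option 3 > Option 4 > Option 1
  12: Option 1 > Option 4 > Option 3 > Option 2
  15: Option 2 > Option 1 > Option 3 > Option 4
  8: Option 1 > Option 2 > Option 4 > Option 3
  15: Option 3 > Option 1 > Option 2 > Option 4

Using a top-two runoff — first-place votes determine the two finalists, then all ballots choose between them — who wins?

Option 1

Round 1 first-place votes: Option 1 20, Option 2 29, Option 3 15, Option 4 11. Option 2 and Option 1 advance.
Runoff: Option 2 is ranked above Option 1 on 29 ballots, Option 1 above Option 2 on 46.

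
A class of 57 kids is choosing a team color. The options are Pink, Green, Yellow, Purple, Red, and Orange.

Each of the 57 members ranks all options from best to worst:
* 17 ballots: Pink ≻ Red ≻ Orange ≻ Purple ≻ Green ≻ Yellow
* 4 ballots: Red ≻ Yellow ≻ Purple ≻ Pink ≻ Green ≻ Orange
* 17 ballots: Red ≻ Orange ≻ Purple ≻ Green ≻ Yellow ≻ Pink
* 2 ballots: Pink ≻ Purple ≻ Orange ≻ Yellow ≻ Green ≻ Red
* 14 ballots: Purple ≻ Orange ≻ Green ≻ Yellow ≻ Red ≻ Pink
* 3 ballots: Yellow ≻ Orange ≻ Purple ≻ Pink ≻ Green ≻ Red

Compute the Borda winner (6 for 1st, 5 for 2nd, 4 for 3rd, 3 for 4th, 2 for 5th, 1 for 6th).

Orange

Pink: 17×6 + 4×3 + 17×1 + 2×6 + 14×1 + 3×3 = 166
Green: 17×2 + 4×2 + 17×3 + 2×2 + 14×4 + 3×2 = 159
Yellow: 17×1 + 4×5 + 17×2 + 2×3 + 14×3 + 3×6 = 137
Purple: 17×3 + 4×4 + 17×4 + 2×5 + 14×6 + 3×4 = 241
Red: 17×5 + 4×6 + 17×6 + 2×1 + 14×2 + 3×1 = 244
Orange: 17×4 + 4×1 + 17×5 + 2×4 + 14×5 + 3×5 = 250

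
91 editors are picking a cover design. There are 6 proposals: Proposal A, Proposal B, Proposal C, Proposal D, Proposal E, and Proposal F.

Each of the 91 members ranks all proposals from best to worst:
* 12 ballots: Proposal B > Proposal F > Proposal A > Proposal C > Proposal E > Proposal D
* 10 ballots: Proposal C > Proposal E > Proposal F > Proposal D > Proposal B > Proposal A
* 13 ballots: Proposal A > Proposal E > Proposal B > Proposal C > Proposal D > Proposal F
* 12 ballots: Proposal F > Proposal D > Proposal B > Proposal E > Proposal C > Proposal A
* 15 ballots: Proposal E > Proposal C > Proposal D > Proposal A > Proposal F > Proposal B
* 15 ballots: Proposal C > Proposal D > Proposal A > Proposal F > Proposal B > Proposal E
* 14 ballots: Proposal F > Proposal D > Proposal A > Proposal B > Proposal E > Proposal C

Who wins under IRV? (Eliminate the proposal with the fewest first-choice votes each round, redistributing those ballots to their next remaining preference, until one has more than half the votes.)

Round 1: Proposal A 13, Proposal B 12, Proposal C 25, Proposal D 0, Proposal E 15, Proposal F 26. Proposal D eliminated.
Round 2: Proposal A 13, Proposal B 12, Proposal C 25, Proposal E 15, Proposal F 26. Proposal B eliminated.
Round 3: Proposal A 13, Proposal C 25, Proposal E 15, Proposal F 38. Proposal A eliminated.
Round 4: Proposal C 25, Proposal E 28, Proposal F 38. Proposal C eliminated.
Round 5: Proposal E 38, Proposal F 53. Proposal F has a majority (≥46).

Proposal F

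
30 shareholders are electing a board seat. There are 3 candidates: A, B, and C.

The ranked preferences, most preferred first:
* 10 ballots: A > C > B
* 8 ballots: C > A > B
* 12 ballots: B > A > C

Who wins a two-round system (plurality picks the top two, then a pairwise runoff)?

Round 1 first-place votes: A 10, B 12, C 8. B and A advance.
Runoff: B is ranked above A on 12 ballots, A above B on 18.

A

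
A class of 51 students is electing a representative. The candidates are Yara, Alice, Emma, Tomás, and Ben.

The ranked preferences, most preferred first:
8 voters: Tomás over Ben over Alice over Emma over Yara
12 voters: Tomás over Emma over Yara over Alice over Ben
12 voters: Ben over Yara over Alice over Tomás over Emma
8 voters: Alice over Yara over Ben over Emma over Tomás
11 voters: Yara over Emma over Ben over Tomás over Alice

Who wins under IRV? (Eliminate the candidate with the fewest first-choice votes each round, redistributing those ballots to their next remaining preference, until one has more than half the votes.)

Round 1: Yara 11, Alice 8, Emma 0, Tomás 20, Ben 12. Emma eliminated.
Round 2: Yara 11, Alice 8, Tomás 20, Ben 12. Alice eliminated.
Round 3: Yara 19, Tomás 20, Ben 12. Ben eliminated.
Round 4: Yara 31, Tomás 20. Yara has a majority (≥26).

Yara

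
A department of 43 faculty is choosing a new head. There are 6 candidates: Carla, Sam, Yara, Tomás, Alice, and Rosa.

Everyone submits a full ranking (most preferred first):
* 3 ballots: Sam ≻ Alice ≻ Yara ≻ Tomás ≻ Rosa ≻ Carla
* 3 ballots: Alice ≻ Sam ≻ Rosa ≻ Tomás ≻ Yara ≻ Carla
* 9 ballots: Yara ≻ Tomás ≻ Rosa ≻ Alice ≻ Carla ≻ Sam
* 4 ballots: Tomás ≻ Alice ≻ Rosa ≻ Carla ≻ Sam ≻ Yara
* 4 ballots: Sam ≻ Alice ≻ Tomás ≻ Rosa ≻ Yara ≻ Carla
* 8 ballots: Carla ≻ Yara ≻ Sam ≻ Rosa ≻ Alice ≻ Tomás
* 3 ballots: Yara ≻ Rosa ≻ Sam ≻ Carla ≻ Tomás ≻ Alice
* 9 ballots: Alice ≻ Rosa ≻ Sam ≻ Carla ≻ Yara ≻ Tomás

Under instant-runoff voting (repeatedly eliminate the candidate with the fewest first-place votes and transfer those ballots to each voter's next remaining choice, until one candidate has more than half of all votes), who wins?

Alice

Round 1: Carla 8, Sam 7, Yara 12, Tomás 4, Alice 12, Rosa 0. Rosa eliminated.
Round 2: Carla 8, Sam 7, Yara 12, Tomás 4, Alice 12. Tomás eliminated.
Round 3: Carla 8, Sam 7, Yara 12, Alice 16. Sam eliminated.
Round 4: Carla 8, Yara 12, Alice 23. Alice has a majority (≥22).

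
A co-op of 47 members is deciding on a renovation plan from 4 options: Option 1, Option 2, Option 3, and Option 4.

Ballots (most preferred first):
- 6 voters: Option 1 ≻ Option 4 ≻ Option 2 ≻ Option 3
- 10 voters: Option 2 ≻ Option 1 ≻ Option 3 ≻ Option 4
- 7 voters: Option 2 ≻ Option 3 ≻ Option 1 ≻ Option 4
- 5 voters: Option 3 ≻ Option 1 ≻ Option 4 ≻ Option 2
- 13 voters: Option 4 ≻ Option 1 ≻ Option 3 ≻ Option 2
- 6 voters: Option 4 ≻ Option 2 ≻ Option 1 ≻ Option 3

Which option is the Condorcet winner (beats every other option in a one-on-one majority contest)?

Option 1 vs Option 2: 24–23
Option 1 vs Option 3: 35–12
Option 1 vs Option 4: 28–19
Option 1 beats every other option.

Option 1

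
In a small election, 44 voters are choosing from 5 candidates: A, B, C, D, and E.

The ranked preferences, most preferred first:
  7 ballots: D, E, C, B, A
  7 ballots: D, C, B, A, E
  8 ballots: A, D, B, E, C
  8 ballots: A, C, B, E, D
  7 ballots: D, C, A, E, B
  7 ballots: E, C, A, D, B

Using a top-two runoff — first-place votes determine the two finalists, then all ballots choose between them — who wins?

Round 1 first-place votes: A 16, B 0, C 0, D 21, E 7. D and A advance.
Runoff: D is ranked above A on 21 ballots, A above D on 23.

A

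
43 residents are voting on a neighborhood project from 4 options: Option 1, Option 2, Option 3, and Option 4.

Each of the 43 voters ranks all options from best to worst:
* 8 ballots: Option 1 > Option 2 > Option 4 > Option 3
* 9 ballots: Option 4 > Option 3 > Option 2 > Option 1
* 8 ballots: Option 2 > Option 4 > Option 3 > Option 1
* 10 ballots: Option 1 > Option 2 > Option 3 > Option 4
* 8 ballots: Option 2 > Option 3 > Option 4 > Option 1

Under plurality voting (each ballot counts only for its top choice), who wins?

First-place votes: Option 1 18, Option 2 16, Option 3 0, Option 4 9.

Option 1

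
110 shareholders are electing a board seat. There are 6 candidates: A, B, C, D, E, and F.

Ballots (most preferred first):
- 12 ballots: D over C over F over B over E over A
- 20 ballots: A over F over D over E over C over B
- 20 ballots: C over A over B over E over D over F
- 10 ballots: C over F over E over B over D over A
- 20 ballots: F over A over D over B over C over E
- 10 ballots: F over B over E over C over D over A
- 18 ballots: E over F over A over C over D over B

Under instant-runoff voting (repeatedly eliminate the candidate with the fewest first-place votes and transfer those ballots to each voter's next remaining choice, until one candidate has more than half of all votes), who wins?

Round 1: A 20, B 0, C 30, D 12, E 18, F 30. B eliminated.
Round 2: A 20, C 30, D 12, E 18, F 30. D eliminated.
Round 3: A 20, C 42, E 18, F 30. E eliminated.
Round 4: A 20, C 42, F 48. A eliminated.
Round 5: C 42, F 68. F has a majority (≥56).

F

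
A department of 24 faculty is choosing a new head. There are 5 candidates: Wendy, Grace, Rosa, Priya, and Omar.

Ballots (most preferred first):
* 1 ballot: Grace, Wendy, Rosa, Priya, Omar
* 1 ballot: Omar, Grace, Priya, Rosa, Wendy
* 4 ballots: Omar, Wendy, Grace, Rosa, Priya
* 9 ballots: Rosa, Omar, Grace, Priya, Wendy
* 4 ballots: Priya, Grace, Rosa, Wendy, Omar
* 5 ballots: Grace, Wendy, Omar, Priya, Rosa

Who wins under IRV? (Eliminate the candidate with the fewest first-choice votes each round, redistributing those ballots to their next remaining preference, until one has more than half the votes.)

Round 1: Wendy 0, Grace 6, Rosa 9, Priya 4, Omar 5. Wendy eliminated.
Round 2: Grace 6, Rosa 9, Priya 4, Omar 5. Priya eliminated.
Round 3: Grace 10, Rosa 9, Omar 5. Omar eliminated.
Round 4: Grace 15, Rosa 9. Grace has a majority (≥13).

Grace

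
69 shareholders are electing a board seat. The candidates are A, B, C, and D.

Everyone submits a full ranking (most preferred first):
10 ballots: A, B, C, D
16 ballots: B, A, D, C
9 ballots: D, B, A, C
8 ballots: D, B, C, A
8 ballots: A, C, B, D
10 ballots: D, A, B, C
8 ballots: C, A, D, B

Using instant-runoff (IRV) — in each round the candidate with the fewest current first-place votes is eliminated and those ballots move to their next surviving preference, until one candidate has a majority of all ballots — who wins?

A

Round 1: A 18, B 16, C 8, D 27. C eliminated.
Round 2: A 26, B 16, D 27. B eliminated.
Round 3: A 42, D 27. A has a majority (≥35).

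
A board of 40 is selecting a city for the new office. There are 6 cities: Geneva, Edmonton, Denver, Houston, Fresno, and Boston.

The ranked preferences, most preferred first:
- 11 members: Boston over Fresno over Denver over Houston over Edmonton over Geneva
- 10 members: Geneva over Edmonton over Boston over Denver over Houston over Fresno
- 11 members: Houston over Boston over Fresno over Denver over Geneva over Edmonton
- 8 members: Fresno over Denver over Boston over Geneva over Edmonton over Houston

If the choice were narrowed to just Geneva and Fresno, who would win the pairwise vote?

Fresno

Geneva is ranked above Fresno on 10 ballots; Fresno above Geneva on 30.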